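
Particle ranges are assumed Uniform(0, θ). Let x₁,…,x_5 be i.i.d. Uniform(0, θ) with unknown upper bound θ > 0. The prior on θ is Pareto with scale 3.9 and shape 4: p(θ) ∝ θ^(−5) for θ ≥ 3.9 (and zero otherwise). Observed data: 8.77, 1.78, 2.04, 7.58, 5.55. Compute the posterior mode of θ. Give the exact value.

θ̂_MAP = 8.77

The Uniform(0, θ) likelihood is θ^(−n) for θ ≥ max(xᵢ), zero otherwise. Here max(xᵢ) = 8.77.
Posterior ∝ θ^(−5) · θ^(−5) = θ^(−10) on θ ≥ max(3.9, 8.77) = 8.77.
This density is strictly decreasing in θ, so the posterior mode lies at the lower boundary of the support.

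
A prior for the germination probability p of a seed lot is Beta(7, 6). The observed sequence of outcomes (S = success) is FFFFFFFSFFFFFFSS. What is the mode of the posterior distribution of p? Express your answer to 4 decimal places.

p̂_MAP = 0.3333

Prior: Beta(7, 6).
Data: 3 successes in 16 trials (from the sequence). The binomial likelihood contributes p^3(1−p)^13, so the posterior is Beta(7+3, 6+13) = Beta(10, 19).
For Beta(a, b) with a, b > 1 the mode is (a−1)/(a+b−2) = 9/27 ≈ 0.3333.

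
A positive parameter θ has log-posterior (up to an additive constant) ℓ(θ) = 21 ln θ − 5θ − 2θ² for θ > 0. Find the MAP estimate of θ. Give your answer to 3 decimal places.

ℓ'(θ) = 21/θ − 5 − 4θ. Setting this to zero and multiplying by θ: 4θ² + 5θ − 21 = 0.
θ = (−5 + √(5² + 4·4·21)) / (2·4) = (−5 + √361) / 8 = (−5 + 19)/8 = 7/4.
ℓ''(θ) = −21/θ² − 4 < 0, confirming a maximum.

θ̂_MAP = 1.750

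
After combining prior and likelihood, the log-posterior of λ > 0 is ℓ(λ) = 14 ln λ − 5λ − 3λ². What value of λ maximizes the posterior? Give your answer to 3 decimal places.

λ̂_MAP = 1.167

ℓ'(λ) = 14/λ − 5 − 6λ. Setting this to zero and multiplying by λ: 6λ² + 5λ − 14 = 0.
λ = (−5 + √(5² + 4·6·14)) / (2·6) = (−5 + √361) / 12 = (−5 + 19)/12 = 7/6.
ℓ''(λ) = −14/λ² − 6 < 0, confirming a maximum.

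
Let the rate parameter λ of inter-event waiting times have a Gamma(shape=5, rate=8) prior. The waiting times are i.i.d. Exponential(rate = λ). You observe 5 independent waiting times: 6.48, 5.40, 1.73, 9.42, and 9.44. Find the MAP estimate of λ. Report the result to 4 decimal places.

The Exponential(rate=λ) likelihood is ∝ λ^n e^(−λΣtᵢ). Here n = 5 and Σtᵢ = 6.48 + 5.40 + 1.73 + 9.42 + 9.44 = 32.47.
Posterior ∝ λ^4e^(−8λ) · λ^5e^(−32.47λ) = λ^9e^(−40.47λ), i.e. Gamma(10, 40.47).
Mode = (a−1)/b = 9/40.47 ≈ 0.2224.

λ̂_MAP = 0.2224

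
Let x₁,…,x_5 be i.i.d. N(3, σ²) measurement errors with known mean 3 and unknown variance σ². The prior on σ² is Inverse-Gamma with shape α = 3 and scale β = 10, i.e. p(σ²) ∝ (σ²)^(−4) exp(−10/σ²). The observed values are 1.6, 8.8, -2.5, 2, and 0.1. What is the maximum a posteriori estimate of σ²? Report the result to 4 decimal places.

Sum of squared deviations about the known mean: SS = (1.6−3)² + (8.8−3)² + (-2.5−3)² + (2−3)² + (0.1−3)² = 75.26.
The Normal likelihood contributes (σ²)^(−n/2) exp(−SS/(2σ²)), so the posterior is Inverse-Gamma(α + n/2, β + SS/2) = Inverse-Gamma(5.5, 47.63).
The mode of Inverse-Gamma(a, b) is b/(a+1) = 47.63/6.5 ≈ 7.3277.

σ̂²_MAP = 7.3277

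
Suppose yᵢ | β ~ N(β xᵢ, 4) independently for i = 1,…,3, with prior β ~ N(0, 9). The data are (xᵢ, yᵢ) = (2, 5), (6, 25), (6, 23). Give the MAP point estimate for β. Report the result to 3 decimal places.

log p(β | y) = −Σ(yᵢ − βxᵢ)²/(2·4) − β²/(2·9) + const.
Setting the derivative to zero: Σxᵢ(yᵢ − βxᵢ)/4 − β/9 = 0, so β = Σxᵢyᵢ / (Σxᵢ² + σ²/τ²).
Σxᵢyᵢ = 2·5 + 6·25 + 6·23 = 298; Σxᵢ² = 76; σ²/τ² = 4/9.
β̂_MAP = 298 / (76 + 4/9) = 298/(688/9) = 1341/344 ≈ 3.898.

β̂_MAP = 3.898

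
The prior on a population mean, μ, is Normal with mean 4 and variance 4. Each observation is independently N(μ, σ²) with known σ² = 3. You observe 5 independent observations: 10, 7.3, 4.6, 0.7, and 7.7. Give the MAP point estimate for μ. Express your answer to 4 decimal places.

μ̂_MAP = 5.7913

n = 5; x̄ = (10 + 7.3 + 4.6 + 0.7 + 7.7)/5 = 30.3/5 = 6.06.
For a Normal prior and Normal likelihood with known variance, the posterior is Normal; its mode equals its mean, the precision-weighted average.
Prior precision 1/σ₀² = 1/4 = 0.25; data precision n/σ² = 5/3.
μ̂ = (0.25·4 + (5/3)·6.06) / (0.25 + 5/3) = 11.1/(23/12) = 666/115 ≈ 5.7913.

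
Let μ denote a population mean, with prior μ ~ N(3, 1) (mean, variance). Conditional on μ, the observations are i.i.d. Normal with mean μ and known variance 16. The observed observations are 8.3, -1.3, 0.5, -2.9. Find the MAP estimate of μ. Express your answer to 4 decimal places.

μ̂_MAP = 2.6300

n = 4; x̄ = (8.3 + (-1.3) + 0.5 + (-2.9))/4 = 4.6/4 = 1.15.
For a Normal prior and Normal likelihood with known variance, the posterior is Normal; its mode equals its mean, the precision-weighted average.
Prior precision 1/σ₀² = 1/1 = 1; data precision n/σ² = 4/16 = 0.25.
μ̂ = (1·3 + 0.25·1.15) / (1 + 0.25) = 3.2875/1.25 = 2.6300.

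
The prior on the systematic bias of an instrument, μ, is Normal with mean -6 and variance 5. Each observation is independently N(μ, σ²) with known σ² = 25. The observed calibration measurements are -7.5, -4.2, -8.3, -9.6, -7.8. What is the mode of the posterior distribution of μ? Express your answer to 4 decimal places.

n = 5; x̄ = ((-7.5) + (-4.2) + (-8.3) + (-9.6) + (-7.8))/5 = -37.4/5 = -7.48.
For a Normal prior and Normal likelihood with known variance, the posterior is Normal; its mode equals its mean, the precision-weighted average.
Prior precision 1/σ₀² = 1/5 = 0.2; data precision n/σ² = 5/25 = 0.2.
μ̂ = (0.2·(-6) + 0.2·(-7.48)) / (0.2 + 0.2) = (-2.696)/0.4 = -6.7400.

μ̂_MAP = -6.7400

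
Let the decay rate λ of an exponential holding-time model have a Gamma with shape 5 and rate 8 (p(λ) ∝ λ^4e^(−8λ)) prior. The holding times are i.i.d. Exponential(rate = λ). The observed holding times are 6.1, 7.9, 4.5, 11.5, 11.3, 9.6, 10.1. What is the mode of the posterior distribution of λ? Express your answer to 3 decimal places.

The Exponential(rate=λ) likelihood is ∝ λ^n e^(−λΣtᵢ). Here n = 7 and Σtᵢ = 6.1 + 7.9 + 4.5 + 11.5 + 11.3 + 9.6 + 10.1 = 61.
Posterior ∝ λ^4e^(−8λ) · λ^7e^(−61λ) = λ^11e^(−69λ), i.e. Gamma(12, 69).
Mode = (a−1)/b = 11/69 ≈ 0.159.

λ̂_MAP = 0.159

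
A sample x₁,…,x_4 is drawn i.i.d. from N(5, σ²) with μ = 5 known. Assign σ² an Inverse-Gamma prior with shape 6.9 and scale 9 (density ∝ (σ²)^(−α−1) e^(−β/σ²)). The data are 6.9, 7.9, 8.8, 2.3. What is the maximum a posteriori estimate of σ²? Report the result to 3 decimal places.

Sum of squared deviations about the known mean: SS = (6.9−5)² + (7.9−5)² + (8.8−5)² + (2.3−5)² = 33.75.
The Normal likelihood contributes (σ²)^(−n/2) exp(−SS/(2σ²)), so the posterior is Inverse-Gamma(α + n/2, β + SS/2) = Inverse-Gamma(8.9, 25.875).
The mode of Inverse-Gamma(a, b) is b/(a+1) = 25.875/9.9 ≈ 2.614.

σ̂²_MAP = 2.614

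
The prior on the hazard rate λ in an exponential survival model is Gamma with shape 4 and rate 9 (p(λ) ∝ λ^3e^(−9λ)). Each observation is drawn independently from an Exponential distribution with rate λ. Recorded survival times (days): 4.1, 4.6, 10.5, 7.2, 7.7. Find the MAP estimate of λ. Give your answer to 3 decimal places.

λ̂_MAP = 0.186

The Exponential(rate=λ) likelihood is ∝ λ^n e^(−λΣtᵢ). Here n = 5 and Σtᵢ = 4.1 + 4.6 + 10.5 + 7.2 + 7.7 = 34.1.
Posterior ∝ λ^3e^(−9λ) · λ^5e^(−34.1λ) = λ^8e^(−43.1λ), i.e. Gamma(9, 43.1).
Mode = (a−1)/b = 8/43.1 ≈ 0.186.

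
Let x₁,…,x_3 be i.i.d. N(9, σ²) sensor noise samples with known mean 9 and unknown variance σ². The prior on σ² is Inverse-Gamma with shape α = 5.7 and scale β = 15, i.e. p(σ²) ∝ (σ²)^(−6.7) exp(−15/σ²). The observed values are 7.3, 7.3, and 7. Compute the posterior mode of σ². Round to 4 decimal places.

Sum of squared deviations about the known mean: SS = (7.3−9)² + (7.3−9)² + (7−9)² = 9.78.
The Normal likelihood contributes (σ²)^(−n/2) exp(−SS/(2σ²)), so the posterior is Inverse-Gamma(α + n/2, β + SS/2) = Inverse-Gamma(7.2, 19.89).
The mode of Inverse-Gamma(a, b) is b/(a+1) = 19.89/8.2 ≈ 2.4256.

σ̂²_MAP = 2.4256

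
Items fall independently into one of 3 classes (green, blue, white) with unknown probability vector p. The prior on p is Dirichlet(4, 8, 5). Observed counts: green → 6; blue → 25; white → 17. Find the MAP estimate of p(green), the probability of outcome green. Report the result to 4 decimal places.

The posterior is Dirichlet(αᵢ + nᵢ) = Dirichlet(10, 33, 22).
For a Dirichlet(a₁,…,a_K) with all aᵢ > 1, the mode has j-th component (aⱼ − 1)/(Σaᵢ − K).
Here Σaᵢ = 65 and K = 3, so p(green) = (10 − 1)/(65 − 3) = 9/62 ≈ 0.1452.

MAP estimate of p(green) = 0.1452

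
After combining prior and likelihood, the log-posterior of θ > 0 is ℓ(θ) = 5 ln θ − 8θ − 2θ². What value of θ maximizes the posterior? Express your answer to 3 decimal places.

ℓ'(θ) = 5/θ − 8 − 4θ. Setting this to zero and multiplying by θ: 4θ² + 8θ − 5 = 0.
θ = (−8 + √(8² + 4·4·5)) / (2·4) = (−8 + √144) / 8 = (−8 + 12)/8 = 1/2.
ℓ''(θ) = −5/θ² − 4 < 0, confirming a maximum.

θ̂_MAP = 0.500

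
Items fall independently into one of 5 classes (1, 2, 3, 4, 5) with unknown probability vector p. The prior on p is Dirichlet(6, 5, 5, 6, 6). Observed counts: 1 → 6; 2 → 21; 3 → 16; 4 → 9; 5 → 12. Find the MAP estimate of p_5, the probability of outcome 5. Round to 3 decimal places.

MAP estimate: 0.195

The posterior is Dirichlet(αᵢ + nᵢ) = Dirichlet(12, 26, 21, 15, 18).
For a Dirichlet(a₁,…,a_K) with all aᵢ > 1, the mode has j-th component (aⱼ − 1)/(Σaᵢ − K).
Here Σaᵢ = 92 and K = 5, so p_5 = (18 − 1)/(92 − 5) = 17/87 ≈ 0.195.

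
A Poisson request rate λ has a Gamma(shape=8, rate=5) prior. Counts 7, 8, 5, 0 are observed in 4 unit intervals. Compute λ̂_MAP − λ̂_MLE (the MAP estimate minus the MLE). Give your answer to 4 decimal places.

MAP − MLE = -2.0000

Σxᵢ = 20. Posterior is Gamma(28, 9); MAP = (28−1)/9 = 27/9 ≈ 3.00000.
MLE = x̄ = 20/4 ≈ 5.00000.
Difference = 27/9 − 20/4 = -2 ≈ -2.0000.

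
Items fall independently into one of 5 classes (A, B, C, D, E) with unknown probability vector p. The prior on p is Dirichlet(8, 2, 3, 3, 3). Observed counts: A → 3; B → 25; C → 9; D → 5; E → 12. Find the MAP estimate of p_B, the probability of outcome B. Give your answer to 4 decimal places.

MAP estimate of p_B = 0.3824

The posterior is Dirichlet(αᵢ + nᵢ) = Dirichlet(11, 27, 12, 8, 15).
For a Dirichlet(a₁,…,a_K) with all aᵢ > 1, the mode has j-th component (aⱼ − 1)/(Σaᵢ − K).
Here Σaᵢ = 73 and K = 5, so p_B = (27 − 1)/(73 − 5) = 26/68 ≈ 0.3824.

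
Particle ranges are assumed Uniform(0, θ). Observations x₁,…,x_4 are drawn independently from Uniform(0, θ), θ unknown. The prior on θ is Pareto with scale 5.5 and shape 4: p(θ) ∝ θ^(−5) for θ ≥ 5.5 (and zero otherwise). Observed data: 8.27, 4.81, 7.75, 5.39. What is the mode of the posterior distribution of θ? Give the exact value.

The Uniform(0, θ) likelihood is θ^(−n) for θ ≥ max(xᵢ), zero otherwise. Here max(xᵢ) = 8.27.
Posterior ∝ θ^(−5) · θ^(−4) = θ^(−9) on θ ≥ max(5.5, 8.27) = 8.27.
This density is strictly decreasing in θ, so the posterior mode lies at the lower boundary of the support.

θ̂_MAP = 8.27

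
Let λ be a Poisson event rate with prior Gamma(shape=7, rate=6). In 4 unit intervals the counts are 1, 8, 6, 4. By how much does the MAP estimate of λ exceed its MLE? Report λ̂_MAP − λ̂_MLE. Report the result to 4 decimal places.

MAP − MLE = -2.2500

Σxᵢ = 19. Posterior is Gamma(26, 10); MAP = (26−1)/10 = 25/10 ≈ 2.50000.
MLE = x̄ = 19/4 ≈ 4.75000.
Difference = 25/10 − 19/4 = -9/4 ≈ -2.2500.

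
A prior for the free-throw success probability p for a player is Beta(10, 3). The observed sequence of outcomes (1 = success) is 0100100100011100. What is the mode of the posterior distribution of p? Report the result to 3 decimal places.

Prior: Beta(10, 3).
Data: 6 successes in 16 trials (from the sequence). The binomial likelihood contributes p^6(1−p)^10, so the posterior is Beta(10+6, 3+10) = Beta(16, 13).
For Beta(a, b) with a, b > 1 the mode is (a−1)/(a+b−2) = 15/27 ≈ 0.556.

p̂_MAP = 0.556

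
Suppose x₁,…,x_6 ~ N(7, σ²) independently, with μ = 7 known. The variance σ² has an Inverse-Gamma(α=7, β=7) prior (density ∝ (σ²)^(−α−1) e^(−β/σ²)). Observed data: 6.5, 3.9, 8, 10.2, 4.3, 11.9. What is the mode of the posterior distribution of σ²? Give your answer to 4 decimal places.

σ̂²_MAP = 3.0182

Sum of squared deviations about the known mean: SS = (6.5−7)² + (3.9−7)² + (8−7)² + (10.2−7)² + (4.3−7)² + (11.9−7)² = 52.4.
The Normal likelihood contributes (σ²)^(−n/2) exp(−SS/(2σ²)), so the posterior is Inverse-Gamma(α + n/2, β + SS/2) = Inverse-Gamma(10, 33.2).
The mode of Inverse-Gamma(a, b) is b/(a+1) = 33.2/11 ≈ 3.0182.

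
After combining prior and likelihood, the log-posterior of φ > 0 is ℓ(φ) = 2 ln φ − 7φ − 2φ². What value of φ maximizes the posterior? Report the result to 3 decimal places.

φ̂_MAP = 0.250

ℓ'(φ) = 2/φ − 7 − 4φ. Setting this to zero and multiplying by φ: 4φ² + 7φ − 2 = 0.
φ = (−7 + √(7² + 4·4·2)) / (2·4) = (−7 + √81) / 8 = (−7 + 9)/8 = 1/4.
ℓ''(φ) = −2/φ² − 4 < 0, confirming a maximum.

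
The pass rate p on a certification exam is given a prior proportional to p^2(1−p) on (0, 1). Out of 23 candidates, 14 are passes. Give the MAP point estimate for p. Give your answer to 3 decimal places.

The prior density ∝ p^2(1−p)^1 is the kernel of Beta(3, 2).
Data: 14 successes in 23 trials. The binomial likelihood contributes p^14(1−p)^9, so the posterior is Beta(3+14, 2+9) = Beta(17, 11).
For Beta(a, b) with a, b > 1 the mode is (a−1)/(a+b−2) = 16/26 ≈ 0.615.

p̂_MAP = 0.615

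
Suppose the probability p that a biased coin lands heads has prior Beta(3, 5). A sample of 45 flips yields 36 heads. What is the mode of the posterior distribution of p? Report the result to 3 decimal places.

Prior: Beta(3, 5).
Data: 36 successes in 45 trials. The binomial likelihood contributes p^36(1−p)^9, so the posterior is Beta(3+36, 5+9) = Beta(39, 14).
For Beta(a, b) with a, b > 1 the mode is (a−1)/(a+b−2) = 38/51 ≈ 0.745.

p̂_MAP = 0.745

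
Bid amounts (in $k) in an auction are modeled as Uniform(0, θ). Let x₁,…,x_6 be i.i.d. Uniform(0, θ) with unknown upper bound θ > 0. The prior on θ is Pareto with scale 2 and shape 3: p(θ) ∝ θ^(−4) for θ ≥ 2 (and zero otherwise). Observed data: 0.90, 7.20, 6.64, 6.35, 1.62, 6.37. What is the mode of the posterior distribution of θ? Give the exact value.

θ̂_MAP = 7.20

The Uniform(0, θ) likelihood is θ^(−n) for θ ≥ max(xᵢ), zero otherwise. Here max(xᵢ) = 7.20.
Posterior ∝ θ^(−4) · θ^(−6) = θ^(−10) on θ ≥ max(2, 7.20) = 7.20.
This density is strictly decreasing in θ, so the posterior mode lies at the lower boundary of the support.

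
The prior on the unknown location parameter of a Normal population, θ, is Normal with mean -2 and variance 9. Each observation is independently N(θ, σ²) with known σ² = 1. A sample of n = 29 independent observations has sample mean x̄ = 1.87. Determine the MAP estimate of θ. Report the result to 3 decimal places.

n = 29, x̄ = 1.87.
For a Normal prior and Normal likelihood with known variance, the posterior is Normal; its mode equals its mean, the precision-weighted average.
Prior precision 1/σ₀² = 1/9; data precision n/σ² = 29/1 = 29.
θ̂ = ((1/9)·(-2) + 29·1.87) / (1/9 + 29) = (48607/900)/(262/9) = 48607/26200 ≈ 1.855.

θ̂_MAP = 1.855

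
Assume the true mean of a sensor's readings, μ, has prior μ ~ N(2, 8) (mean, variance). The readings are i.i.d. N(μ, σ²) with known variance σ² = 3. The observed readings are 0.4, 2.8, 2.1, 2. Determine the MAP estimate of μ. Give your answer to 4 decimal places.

n = 4; x̄ = (0.4 + 2.8 + 2.1 + 2)/4 = 7.3/4 = 1.825.
For a Normal prior and Normal likelihood with known variance, the posterior is Normal; its mode equals its mean, the precision-weighted average.
Prior precision 1/σ₀² = 1/8 = 0.125; data precision n/σ² = 4/3.
μ̂ = (0.125·2 + (4/3)·1.825) / (0.125 + 4/3) = (161/60)/(35/24) = 1.8400.

μ̂_MAP = 1.8400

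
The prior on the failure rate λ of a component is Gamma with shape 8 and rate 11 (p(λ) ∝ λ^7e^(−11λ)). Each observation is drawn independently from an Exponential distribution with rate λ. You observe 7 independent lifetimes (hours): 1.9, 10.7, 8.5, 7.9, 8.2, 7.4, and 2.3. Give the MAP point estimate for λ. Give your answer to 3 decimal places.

λ̂_MAP = 0.242

The Exponential(rate=λ) likelihood is ∝ λ^n e^(−λΣtᵢ). Here n = 7 and Σtᵢ = 1.9 + 10.7 + 8.5 + 7.9 + 8.2 + 7.4 + 2.3 = 46.9.
Posterior ∝ λ^7e^(−11λ) · λ^7e^(−46.9λ) = λ^14e^(−57.9λ), i.e. Gamma(15, 57.9).
Mode = (a−1)/b = 14/57.9 ≈ 0.242.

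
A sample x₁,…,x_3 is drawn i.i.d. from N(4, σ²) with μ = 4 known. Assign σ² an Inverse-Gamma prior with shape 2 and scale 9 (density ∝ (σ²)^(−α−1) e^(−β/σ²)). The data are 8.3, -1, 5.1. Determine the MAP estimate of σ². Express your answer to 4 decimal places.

Sum of squared deviations about the known mean: SS = (8.3−4)² + (-1−4)² + (5.1−4)² = 44.7.
The Normal likelihood contributes (σ²)^(−n/2) exp(−SS/(2σ²)), so the posterior is Inverse-Gamma(α + n/2, β + SS/2) = Inverse-Gamma(3.5, 31.35).
The mode of Inverse-Gamma(a, b) is b/(a+1) = 31.35/4.5 ≈ 6.9667.

σ̂²_MAP = 6.9667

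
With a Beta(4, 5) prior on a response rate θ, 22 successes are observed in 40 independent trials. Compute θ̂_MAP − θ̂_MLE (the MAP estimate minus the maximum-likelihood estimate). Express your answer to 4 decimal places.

MAP − MLE = -0.0181

Posterior is Beta(26, 23); MAP = (26−1)/(49−2) = 25/47 ≈ 0.53191.
MLE ignores the prior: θ̂_MLE = k/n = 22/40 ≈ 0.55000.
Difference = 25/47 − 22/40 = -17/940 ≈ -0.0181.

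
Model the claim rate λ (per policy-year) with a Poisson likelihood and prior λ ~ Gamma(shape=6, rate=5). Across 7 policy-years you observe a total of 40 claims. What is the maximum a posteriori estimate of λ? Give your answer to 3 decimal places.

Σxᵢ = 40, n = 7.
Posterior ∝ λ^5e^(−5λ) · λ^40e^(−7λ) = λ^45e^(−12λ), i.e. Gamma(shape=46, rate=12).
The mode of a Gamma(a, b) with a ≥ 1 (shape–rate) is (a−1)/b = 45/12 ≈ 3.750.

λ̂_MAP = 3.750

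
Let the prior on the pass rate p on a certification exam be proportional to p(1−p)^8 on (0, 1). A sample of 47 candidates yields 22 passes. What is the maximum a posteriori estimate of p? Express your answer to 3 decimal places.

p̂_MAP = 0.411

The prior density ∝ p(1−p)^8 is the kernel of Beta(2, 9).
Data: 22 successes in 47 trials. The binomial likelihood contributes p^22(1−p)^25, so the posterior is Beta(2+22, 9+25) = Beta(24, 34).
For Beta(a, b) with a, b > 1 the mode is (a−1)/(a+b−2) = 23/56 ≈ 0.411.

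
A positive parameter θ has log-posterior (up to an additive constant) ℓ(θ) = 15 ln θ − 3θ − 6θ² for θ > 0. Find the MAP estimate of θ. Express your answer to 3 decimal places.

ℓ'(θ) = 15/θ − 3 − 12θ. Setting this to zero and multiplying by θ: 12θ² + 3θ − 15 = 0.
θ = (−3 + √(3² + 4·12·15)) / (2·12) = (−3 + √729) / 24 = (−3 + 27)/24 = 1.
ℓ''(θ) = −15/θ² − 12 < 0, confirming a maximum.

θ̂_MAP = 1.000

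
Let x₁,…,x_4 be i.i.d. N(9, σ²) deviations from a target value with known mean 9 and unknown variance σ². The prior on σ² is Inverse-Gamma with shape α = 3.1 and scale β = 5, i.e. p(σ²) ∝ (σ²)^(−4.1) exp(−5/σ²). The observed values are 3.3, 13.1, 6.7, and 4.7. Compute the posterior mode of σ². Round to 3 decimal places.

Sum of squared deviations about the known mean: SS = (3.3−9)² + (13.1−9)² + (6.7−9)² + (4.7−9)² = 73.08.
The Normal likelihood contributes (σ²)^(−n/2) exp(−SS/(2σ²)), so the posterior is Inverse-Gamma(α + n/2, β + SS/2) = Inverse-Gamma(5.1, 41.54).
The mode of Inverse-Gamma(a, b) is b/(a+1) = 41.54/6.1 ≈ 6.810.

σ̂²_MAP = 6.810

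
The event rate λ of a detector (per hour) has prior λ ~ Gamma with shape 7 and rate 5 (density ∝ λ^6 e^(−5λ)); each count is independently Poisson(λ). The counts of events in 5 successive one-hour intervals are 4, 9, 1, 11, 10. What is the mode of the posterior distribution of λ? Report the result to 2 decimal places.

λ̂_MAP = 4.10

Σxᵢ = 4+9+1+11+10 = 35, with n = 5.
Posterior ∝ λ^6e^(−5λ) · λ^35e^(−5λ) = λ^41e^(−10λ), i.e. Gamma(shape=42, rate=10).
The mode of a Gamma(a, b) with a ≥ 1 (shape–rate) is (a−1)/b = 41/10 ≈ 4.10.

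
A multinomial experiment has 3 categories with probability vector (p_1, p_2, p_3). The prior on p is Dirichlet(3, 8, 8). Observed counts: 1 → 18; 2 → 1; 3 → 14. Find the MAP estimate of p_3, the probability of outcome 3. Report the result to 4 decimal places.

The posterior is Dirichlet(αᵢ + nᵢ) = Dirichlet(21, 9, 22).
For a Dirichlet(a₁,…,a_K) with all aᵢ > 1, the mode has j-th component (aⱼ − 1)/(Σaᵢ − K).
Here Σaᵢ = 52 and K = 3, so p_3 = (22 − 1)/(52 − 3) = 21/49 ≈ 0.4286.

MAP estimate: 0.4286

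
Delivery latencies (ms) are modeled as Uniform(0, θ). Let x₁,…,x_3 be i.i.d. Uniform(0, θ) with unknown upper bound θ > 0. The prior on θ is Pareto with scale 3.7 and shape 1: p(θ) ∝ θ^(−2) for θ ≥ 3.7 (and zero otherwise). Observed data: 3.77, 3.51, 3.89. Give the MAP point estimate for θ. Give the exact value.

θ̂_MAP = 3.89

The Uniform(0, θ) likelihood is θ^(−n) for θ ≥ max(xᵢ), zero otherwise. Here max(xᵢ) = 3.89.
Posterior ∝ θ^(−2) · θ^(−3) = θ^(−5) on θ ≥ max(3.7, 3.89) = 3.89.
This density is strictly decreasing in θ, so the posterior mode lies at the lower boundary of the support.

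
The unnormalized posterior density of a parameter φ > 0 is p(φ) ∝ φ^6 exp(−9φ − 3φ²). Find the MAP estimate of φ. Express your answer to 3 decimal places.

ℓ'(φ) = 6/φ − 9 − 6φ. Setting this to zero and multiplying by φ: 6φ² + 9φ − 6 = 0.
φ = (−9 + √(9² + 4·6·6)) / (2·6) = (−9 + √225) / 12 = (−9 + 15)/12 = 1/2.
ℓ''(φ) = −6/φ² − 6 < 0, confirming a maximum.

φ̂_MAP = 0.500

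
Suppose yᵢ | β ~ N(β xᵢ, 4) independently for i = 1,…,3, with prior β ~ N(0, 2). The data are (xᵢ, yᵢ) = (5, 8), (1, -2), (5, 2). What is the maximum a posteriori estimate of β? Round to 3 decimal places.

log p(β | y) = −Σ(yᵢ − βxᵢ)²/(2·4) − β²/(2·2) + const.
Setting the derivative to zero: Σxᵢ(yᵢ − βxᵢ)/4 − β/2 = 0, so β = Σxᵢyᵢ / (Σxᵢ² + σ²/τ²).
Σxᵢyᵢ = 5·8 + 1·(-2) + 5·2 = 48; Σxᵢ² = 51; σ²/τ² = 2.
β̂_MAP = 48 / (51 + 2) = 48/53 ≈ 0.906.

β̂_MAP = 0.906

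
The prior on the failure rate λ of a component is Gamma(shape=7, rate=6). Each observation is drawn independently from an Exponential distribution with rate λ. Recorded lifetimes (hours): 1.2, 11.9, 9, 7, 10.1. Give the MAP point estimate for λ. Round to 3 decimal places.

The Exponential(rate=λ) likelihood is ∝ λ^n e^(−λΣtᵢ). Here n = 5 and Σtᵢ = 1.2 + 11.9 + 9 + 7 + 10.1 = 39.2.
Posterior ∝ λ^6e^(−6λ) · λ^5e^(−39.2λ) = λ^11e^(−45.2λ), i.e. Gamma(12, 45.2).
Mode = (a−1)/b = 11/45.2 ≈ 0.243.

λ̂_MAP = 0.243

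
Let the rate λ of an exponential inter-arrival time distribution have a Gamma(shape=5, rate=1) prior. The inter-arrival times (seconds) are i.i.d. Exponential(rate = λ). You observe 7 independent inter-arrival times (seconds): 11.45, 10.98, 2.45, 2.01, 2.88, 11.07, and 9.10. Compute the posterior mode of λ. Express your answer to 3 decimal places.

λ̂_MAP = 0.216

The Exponential(rate=λ) likelihood is ∝ λ^n e^(−λΣtᵢ). Here n = 7 and Σtᵢ = 11.45 + 10.98 + 2.45 + 2.01 + 2.88 + 11.07 + 9.10 = 49.94.
Posterior ∝ λ^4e^(−1λ) · λ^7e^(−49.94λ) = λ^11e^(−50.94λ), i.e. Gamma(12, 50.94).
Mode = (a−1)/b = 11/50.94 ≈ 0.216.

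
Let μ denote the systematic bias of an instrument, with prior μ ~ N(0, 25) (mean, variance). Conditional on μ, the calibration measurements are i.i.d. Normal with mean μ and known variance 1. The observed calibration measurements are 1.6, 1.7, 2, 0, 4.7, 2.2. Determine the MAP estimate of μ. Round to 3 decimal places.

μ̂_MAP = 2.020

n = 6; x̄ = (1.6 + 1.7 + 2 + 0 + 4.7 + 2.2)/6 = 12.2/6 = 61/30 ≈ 2.0333.
For a Normal prior and Normal likelihood with known variance, the posterior is Normal; its mode equals its mean, the precision-weighted average.
Prior precision 1/σ₀² = 1/25 = 0.04; data precision n/σ² = 6/1 = 6.
μ̂ = (0.04·0 + 6·(61/30)) / (0.04 + 6) = 12.2/6.04 = 305/151 ≈ 2.020.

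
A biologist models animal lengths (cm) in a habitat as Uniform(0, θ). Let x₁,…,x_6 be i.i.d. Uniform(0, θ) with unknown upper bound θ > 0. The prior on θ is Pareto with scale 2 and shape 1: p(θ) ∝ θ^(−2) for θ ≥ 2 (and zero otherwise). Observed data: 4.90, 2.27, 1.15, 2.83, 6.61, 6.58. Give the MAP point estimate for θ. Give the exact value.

θ̂_MAP = 6.61

The Uniform(0, θ) likelihood is θ^(−n) for θ ≥ max(xᵢ), zero otherwise. Here max(xᵢ) = 6.61.
Posterior ∝ θ^(−2) · θ^(−6) = θ^(−8) on θ ≥ max(2, 6.61) = 6.61.
This density is strictly decreasing in θ, so the posterior mode lies at the lower boundary of the support.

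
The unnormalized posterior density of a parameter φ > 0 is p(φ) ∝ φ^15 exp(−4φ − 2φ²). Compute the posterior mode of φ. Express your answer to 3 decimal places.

ℓ'(φ) = 15/φ − 4 − 4φ. Setting this to zero and multiplying by φ: 4φ² + 4φ − 15 = 0.
φ = (−4 + √(4² + 4·4·15)) / (2·4) = (−4 + √256) / 8 = (−4 + 16)/8 = 3/2.
ℓ''(φ) = −15/φ² − 4 < 0, confirming a maximum.

φ̂_MAP = 1.500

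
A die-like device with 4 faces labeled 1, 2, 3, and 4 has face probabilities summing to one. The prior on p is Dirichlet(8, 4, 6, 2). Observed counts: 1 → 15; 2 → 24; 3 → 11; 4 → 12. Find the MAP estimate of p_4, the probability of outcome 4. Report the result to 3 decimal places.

The posterior is Dirichlet(αᵢ + nᵢ) = Dirichlet(23, 28, 17, 14).
For a Dirichlet(a₁,…,a_K) with all aᵢ > 1, the mode has j-th component (aⱼ − 1)/(Σaᵢ − K).
Here Σaᵢ = 82 and K = 4, so p_4 = (14 − 1)/(82 − 4) = 13/78 ≈ 0.167.

MAP estimate: 0.167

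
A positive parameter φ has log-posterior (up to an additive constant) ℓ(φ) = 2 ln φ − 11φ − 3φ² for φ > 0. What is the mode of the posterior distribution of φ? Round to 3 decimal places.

ℓ'(φ) = 2/φ − 11 − 6φ. Setting this to zero and multiplying by φ: 6φ² + 11φ − 2 = 0.
φ = (−11 + √(11² + 4·6·2)) / (2·6) = (−11 + √169) / 12 = (−11 + 13)/12 = 1/6.
ℓ''(φ) = −2/φ² − 6 < 0, confirming a maximum.

φ̂_MAP = 0.167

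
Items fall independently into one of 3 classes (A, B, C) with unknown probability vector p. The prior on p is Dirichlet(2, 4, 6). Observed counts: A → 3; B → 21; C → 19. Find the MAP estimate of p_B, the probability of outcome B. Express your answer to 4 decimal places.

MAP estimate of p_B = 0.4615

The posterior is Dirichlet(αᵢ + nᵢ) = Dirichlet(5, 25, 25).
For a Dirichlet(a₁,…,a_K) with all aᵢ > 1, the mode has j-th component (aⱼ − 1)/(Σaᵢ − K).
Here Σaᵢ = 55 and K = 3, so p_B = (25 − 1)/(55 − 3) = 24/52 ≈ 0.4615.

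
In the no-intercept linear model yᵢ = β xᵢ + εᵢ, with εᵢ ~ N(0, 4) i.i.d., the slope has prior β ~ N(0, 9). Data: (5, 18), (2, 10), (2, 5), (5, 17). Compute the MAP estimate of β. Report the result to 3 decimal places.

log p(β | y) = −Σ(yᵢ − βxᵢ)²/(2·4) − β²/(2·9) + const.
Setting the derivative to zero: Σxᵢ(yᵢ − βxᵢ)/4 − β/9 = 0, so β = Σxᵢyᵢ / (Σxᵢ² + σ²/τ²).
Σxᵢyᵢ = 5·18 + 2·10 + 2·5 + 5·17 = 205; Σxᵢ² = 58; σ²/τ² = 4/9.
β̂_MAP = 205 / (58 + 4/9) = 205/(526/9) = 1845/526 ≈ 3.508.

β̂_MAP = 3.508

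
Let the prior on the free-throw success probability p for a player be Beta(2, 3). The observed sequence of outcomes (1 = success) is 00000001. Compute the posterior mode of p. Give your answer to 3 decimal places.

p̂_MAP = 0.182

Prior: Beta(2, 3).
Data: 1 success in 8 trials (from the sequence). The binomial likelihood contributes p(1−p)^7, so the posterior is Beta(2+1, 3+7) = Beta(3, 10).
For Beta(a, b) with a, b > 1 the mode is (a−1)/(a+b−2) = 2/11 ≈ 0.182.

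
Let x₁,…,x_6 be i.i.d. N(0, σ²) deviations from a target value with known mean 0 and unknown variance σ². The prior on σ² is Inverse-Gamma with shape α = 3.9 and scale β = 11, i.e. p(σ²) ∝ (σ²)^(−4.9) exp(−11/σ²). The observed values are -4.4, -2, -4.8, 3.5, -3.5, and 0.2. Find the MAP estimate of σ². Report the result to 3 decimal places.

σ̂²_MAP = 5.882

Sum of squared deviations about the known mean: SS = (-4.4−0)² + (-2−0)² + (-4.8−0)² + (3.5−0)² + (-3.5−0)² + (0.2−0)² = 70.94.
The Normal likelihood contributes (σ²)^(−n/2) exp(−SS/(2σ²)), so the posterior is Inverse-Gamma(α + n/2, β + SS/2) = Inverse-Gamma(6.9, 46.47).
The mode of Inverse-Gamma(a, b) is b/(a+1) = 46.47/7.9 ≈ 5.882.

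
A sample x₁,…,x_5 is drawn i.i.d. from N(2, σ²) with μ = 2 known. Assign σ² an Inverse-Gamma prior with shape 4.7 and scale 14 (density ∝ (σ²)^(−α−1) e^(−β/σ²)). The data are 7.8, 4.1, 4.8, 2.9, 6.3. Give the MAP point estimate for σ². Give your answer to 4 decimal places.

σ̂²_MAP = 5.6823

Sum of squared deviations about the known mean: SS = (7.8−2)² + (4.1−2)² + (4.8−2)² + (2.9−2)² + (6.3−2)² = 65.19.
The Normal likelihood contributes (σ²)^(−n/2) exp(−SS/(2σ²)), so the posterior is Inverse-Gamma(α + n/2, β + SS/2) = Inverse-Gamma(7.2, 46.595).
The mode of Inverse-Gamma(a, b) is b/(a+1) = 46.595/8.2 ≈ 5.6823.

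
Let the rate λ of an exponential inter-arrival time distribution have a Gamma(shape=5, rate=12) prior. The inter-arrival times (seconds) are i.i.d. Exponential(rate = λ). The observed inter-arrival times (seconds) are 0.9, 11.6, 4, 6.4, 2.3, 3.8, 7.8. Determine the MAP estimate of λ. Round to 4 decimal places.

λ̂_MAP = 0.2254

The Exponential(rate=λ) likelihood is ∝ λ^n e^(−λΣtᵢ). Here n = 7 and Σtᵢ = 0.9 + 11.6 + 4 + 6.4 + 2.3 + 3.8 + 7.8 = 36.8.
Posterior ∝ λ^4e^(−12λ) · λ^7e^(−36.8λ) = λ^11e^(−48.8λ), i.e. Gamma(12, 48.8).
Mode = (a−1)/b = 11/48.8 ≈ 0.2254.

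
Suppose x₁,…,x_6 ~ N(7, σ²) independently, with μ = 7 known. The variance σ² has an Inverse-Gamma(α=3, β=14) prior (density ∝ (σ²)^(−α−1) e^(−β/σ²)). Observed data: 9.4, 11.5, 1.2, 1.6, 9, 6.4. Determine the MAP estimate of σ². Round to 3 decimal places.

Sum of squared deviations about the known mean: SS = (9.4−7)² + (11.5−7)² + (1.2−7)² + (1.6−7)² + (9−7)² + (6.4−7)² = 93.17.
The Normal likelihood contributes (σ²)^(−n/2) exp(−SS/(2σ²)), so the posterior is Inverse-Gamma(α + n/2, β + SS/2) = Inverse-Gamma(6, 60.585).
The mode of Inverse-Gamma(a, b) is b/(a+1) = 60.585/7 ≈ 8.655.

σ̂²_MAP = 8.655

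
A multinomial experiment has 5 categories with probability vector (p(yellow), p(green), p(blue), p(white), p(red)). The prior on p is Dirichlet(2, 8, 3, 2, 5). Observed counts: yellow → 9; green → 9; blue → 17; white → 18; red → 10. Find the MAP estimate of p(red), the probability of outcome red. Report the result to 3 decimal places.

MAP estimate of p(red) = 0.179

The posterior is Dirichlet(αᵢ + nᵢ) = Dirichlet(11, 17, 20, 20, 15).
For a Dirichlet(a₁,…,a_K) with all aᵢ > 1, the mode has j-th component (aⱼ − 1)/(Σaᵢ − K).
Here Σaᵢ = 83 and K = 5, so p(red) = (15 − 1)/(83 − 5) = 14/78 ≈ 0.179.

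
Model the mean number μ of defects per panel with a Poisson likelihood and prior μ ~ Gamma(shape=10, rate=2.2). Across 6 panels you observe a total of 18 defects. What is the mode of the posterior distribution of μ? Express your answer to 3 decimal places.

μ̂_MAP = 3.293

Σxᵢ = 18, n = 6.
Posterior ∝ μ^9e^(−2.2μ) · μ^18e^(−6μ) = μ^27e^(−8.2μ), i.e. Gamma(shape=28, rate=8.2).
The mode of a Gamma(a, b) with a ≥ 1 (shape–rate) is (a−1)/b = 27/8.2 ≈ 3.293.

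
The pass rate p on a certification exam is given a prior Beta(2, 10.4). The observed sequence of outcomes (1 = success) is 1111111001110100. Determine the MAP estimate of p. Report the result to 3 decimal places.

Prior: Beta(2, 10.4).
Data: 11 successes in 16 trials (from the sequence). The binomial likelihood contributes p^11(1−p)^5, so the posterior is Beta(2+11, 10.4+5) = Beta(13, 15.4).
For Beta(a, b) with a, b > 1 the mode is (a−1)/(a+b−2) = 12/26.4 ≈ 0.455.

p̂_MAP = 0.455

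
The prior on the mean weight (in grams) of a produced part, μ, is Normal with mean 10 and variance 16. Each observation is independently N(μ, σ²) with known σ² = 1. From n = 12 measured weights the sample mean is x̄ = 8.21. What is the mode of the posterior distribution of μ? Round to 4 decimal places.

n = 12, x̄ = 8.21.
For a Normal prior and Normal likelihood with known variance, the posterior is Normal; its mode equals its mean, the precision-weighted average.
Prior precision 1/σ₀² = 1/16 = 0.0625; data precision n/σ² = 12/1 = 12.
μ̂ = (0.0625·10 + 12·8.21) / (0.0625 + 12) = 99.145/12.0625 = 39658/4825 ≈ 8.2193.

μ̂_MAP = 8.2193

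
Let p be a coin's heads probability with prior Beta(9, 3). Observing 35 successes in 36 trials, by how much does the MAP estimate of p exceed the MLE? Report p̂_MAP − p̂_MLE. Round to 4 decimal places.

MAP − MLE = -0.0374

Posterior is Beta(44, 4); MAP = (44−1)/(48−2) = 43/46 ≈ 0.93478.
MLE ignores the prior: p̂_MLE = k/n = 35/36 ≈ 0.97222.
Difference = 43/46 − 35/36 = -31/828 ≈ -0.0374.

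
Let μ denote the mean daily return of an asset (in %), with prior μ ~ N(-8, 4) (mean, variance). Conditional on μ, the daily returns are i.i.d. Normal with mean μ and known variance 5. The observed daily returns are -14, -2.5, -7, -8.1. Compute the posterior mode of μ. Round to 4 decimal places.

μ̂_MAP = -7.9238

n = 4; x̄ = ((-14) + (-2.5) + (-7) + (-8.1))/4 = -31.6/4 = -7.9.
For a Normal prior and Normal likelihood with known variance, the posterior is Normal; its mode equals its mean, the precision-weighted average.
Prior precision 1/σ₀² = 1/4 = 0.25; data precision n/σ² = 4/5 = 0.8.
μ̂ = (0.25·(-8) + 0.8·(-7.9)) / (0.25 + 0.8) = (-8.32)/1.05 = -832/105 ≈ -7.9238.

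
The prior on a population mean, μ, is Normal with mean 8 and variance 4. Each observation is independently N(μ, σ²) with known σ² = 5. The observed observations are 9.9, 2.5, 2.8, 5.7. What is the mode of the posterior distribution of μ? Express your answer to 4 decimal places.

μ̂_MAP = 5.8857

n = 4; x̄ = (9.9 + 2.5 + 2.8 + 5.7)/4 = 20.9/4 = 5.225.
For a Normal prior and Normal likelihood with known variance, the posterior is Normal; its mode equals its mean, the precision-weighted average.
Prior precision 1/σ₀² = 1/4 = 0.25; data precision n/σ² = 4/5 = 0.8.
μ̂ = (0.25·8 + 0.8·5.225) / (0.25 + 0.8) = 6.18/1.05 = 206/35 ≈ 5.8857.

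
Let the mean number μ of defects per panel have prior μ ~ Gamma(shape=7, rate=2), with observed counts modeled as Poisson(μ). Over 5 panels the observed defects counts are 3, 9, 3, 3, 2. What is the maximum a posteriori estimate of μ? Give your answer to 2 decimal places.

μ̂_MAP = 3.71

Σxᵢ = 3+9+3+3+2 = 20, with n = 5.
Posterior ∝ μ^6e^(−2μ) · μ^20e^(−5μ) = μ^26e^(−7μ), i.e. Gamma(shape=27, rate=7).
The mode of a Gamma(a, b) with a ≥ 1 (shape–rate) is (a−1)/b = 26/7 ≈ 3.71.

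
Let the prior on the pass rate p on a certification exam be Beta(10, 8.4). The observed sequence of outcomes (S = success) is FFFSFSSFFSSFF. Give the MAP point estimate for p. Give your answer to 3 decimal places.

p̂_MAP = 0.476

Prior: Beta(10, 8.4).
Data: 5 successes in 13 trials (from the sequence). The binomial likelihood contributes p^5(1−p)^8, so the posterior is Beta(10+5, 8.4+8) = Beta(15, 16.4).
For Beta(a, b) with a, b > 1 the mode is (a−1)/(a+b−2) = 14/29.4 ≈ 0.476.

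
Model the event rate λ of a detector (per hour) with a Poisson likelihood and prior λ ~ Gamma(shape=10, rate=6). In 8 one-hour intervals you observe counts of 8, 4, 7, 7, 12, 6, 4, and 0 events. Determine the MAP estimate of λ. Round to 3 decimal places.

Σxᵢ = 8+4+7+7+12+6+4+0 = 48, with n = 8.
Posterior ∝ λ^9e^(−6λ) · λ^48e^(−8λ) = λ^57e^(−14λ), i.e. Gamma(shape=58, rate=14).
The mode of a Gamma(a, b) with a ≥ 1 (shape–rate) is (a−1)/b = 57/14 ≈ 4.071.

λ̂_MAP = 4.071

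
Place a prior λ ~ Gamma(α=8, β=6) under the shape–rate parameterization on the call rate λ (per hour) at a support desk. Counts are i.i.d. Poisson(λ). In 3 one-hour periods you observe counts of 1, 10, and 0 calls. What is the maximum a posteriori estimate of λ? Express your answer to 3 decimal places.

λ̂_MAP = 2.000

Σxᵢ = 1+10+0 = 11, with n = 3.
Posterior ∝ λ^7e^(−6λ) · λ^11e^(−3λ) = λ^18e^(−9λ), i.e. Gamma(shape=19, rate=9).
The mode of a Gamma(a, b) with a ≥ 1 (shape–rate) is (a−1)/b = 18/9 ≈ 2.000.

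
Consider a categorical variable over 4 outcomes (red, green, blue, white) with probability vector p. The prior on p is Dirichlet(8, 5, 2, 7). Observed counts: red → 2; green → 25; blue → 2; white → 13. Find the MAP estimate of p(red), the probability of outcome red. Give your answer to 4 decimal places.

The posterior is Dirichlet(αᵢ + nᵢ) = Dirichlet(10, 30, 4, 20).
For a Dirichlet(a₁,…,a_K) with all aᵢ > 1, the mode has j-th component (aⱼ − 1)/(Σaᵢ − K).
Here Σaᵢ = 64 and K = 4, so p(red) = (10 − 1)/(64 − 4) = 9/60 ≈ 0.1500.

MAP estimate of p(red) = 0.1500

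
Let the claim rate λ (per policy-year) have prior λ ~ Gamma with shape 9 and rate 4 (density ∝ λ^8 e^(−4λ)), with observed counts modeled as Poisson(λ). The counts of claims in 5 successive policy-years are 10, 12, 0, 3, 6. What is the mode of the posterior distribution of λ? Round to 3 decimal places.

λ̂_MAP = 4.333

Σxᵢ = 10+12+0+3+6 = 31, with n = 5.
Posterior ∝ λ^8e^(−4λ) · λ^31e^(−5λ) = λ^39e^(−9λ), i.e. Gamma(shape=40, rate=9).
The mode of a Gamma(a, b) with a ≥ 1 (shape–rate) is (a−1)/b = 39/9 ≈ 4.333.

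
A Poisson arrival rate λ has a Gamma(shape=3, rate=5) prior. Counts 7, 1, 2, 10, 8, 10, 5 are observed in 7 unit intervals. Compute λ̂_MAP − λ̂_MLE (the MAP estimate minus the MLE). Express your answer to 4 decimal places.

MAP − MLE = -2.3929

Σxᵢ = 43. Posterior is Gamma(46, 12); MAP = (46−1)/12 = 45/12 ≈ 3.75000.
MLE = x̄ = 43/7 ≈ 6.14286.
Difference = 45/12 − 43/7 = -67/28 ≈ -2.3929.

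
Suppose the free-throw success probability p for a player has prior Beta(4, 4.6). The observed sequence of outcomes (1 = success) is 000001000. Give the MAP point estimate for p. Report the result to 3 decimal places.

p̂_MAP = 0.256

Prior: Beta(4, 4.6).
Data: 1 success in 9 trials (from the sequence). The binomial likelihood contributes p(1−p)^8, so the posterior is Beta(4+1, 4.6+8) = Beta(5, 12.6).
For Beta(a, b) with a, b > 1 the mode is (a−1)/(a+b−2) = 4/15.6 ≈ 0.256.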